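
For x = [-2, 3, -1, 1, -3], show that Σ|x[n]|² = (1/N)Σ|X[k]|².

Time domain:
Σ|x[n]|² = |-2|² + |3|² + |-1|² + |1|² + |-3|² = 24.0000

Frequency domain:
(1/5)Σ|X[k]|² = (1/5)(|-2|² + |-2.0000-4.5308i|² + |-2.0000-5.4288i|² + |-2.0000+5.4288i|² + |-2.0000+4.5308i|²) = (1/5)·120.0000 = 24.0000

Both sides agree, confirming Parseval's theorem.

Σ|x[n]|² = (1/N)Σ|X[k]|² = 24.0000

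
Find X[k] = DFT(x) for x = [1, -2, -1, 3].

X[k] = Σ(n=0 to 3) x[n] · ω_4^(nk)
where ω_4 = e^(-2πi/4)

Computing each X[k]:
X[0] = 1
X[1] = 2+5i
X[2] = -1
X[3] = 2-5i

X = [1, 2+5i, -1, 2-5i]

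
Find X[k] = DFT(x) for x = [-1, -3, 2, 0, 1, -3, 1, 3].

X[k] = Σ(n=0 to 7) x[n] · ω_8^(nk)
where ω_8 = e^(-2πi/8)

Computing each X[k]:
X[0] = 0
X[1] = 0.1213+1.1213i
X[2] = -3+9i
X[3] = -4.1213+3.1213i
X[4] = 6
X[5] = -4.1213-3.1213i
X[6] = -3-9i
X[7] = 0.1213-1.1213i

X = [0, 0.1213+1.1213i, -3+9i, -4.1213+3.1213i, 6, -4.1213-3.1213i, -3-9i, 0.1213-1.1213i]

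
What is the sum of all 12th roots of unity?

Sum of all nth roots of unity equals 0 for n > 1 (geometric series with r ≠ 1).

0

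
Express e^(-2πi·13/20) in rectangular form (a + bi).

ω_20^13 = e^(-2πi·13/20)
= cos(-2π·13/20) + i·sin(-2π·13/20)
= cos(-26π/20) + i·sin(-26π/20)

ω_20^13 = cos(-26π/20) + i·sin(-26π/20) = -0.5878+0.8090i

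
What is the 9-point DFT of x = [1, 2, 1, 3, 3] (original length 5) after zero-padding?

Original 5-point DFT: [10, -0.6910+2.1266i, -1.8090-1.3143i, -1.8090+1.3143i, -0.6910-2.1266i]
Zero-padded 9-point DFT provides frequency interpolation.

DFT_9([x, 0, ...]) = [10, -1.6133-5.8945i, 1.2057+2.2148i, 1.0000-3.4641i, -1.0924+0.3151i, -1.0924-0.3151i, 1.0000+3.4641i, 1.2057-2.2148i, -1.6133+5.8945i]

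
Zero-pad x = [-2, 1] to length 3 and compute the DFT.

Original 2-point DFT: [-1, -3]
Zero-padded 3-point DFT provides frequency interpolation.

DFT_3([x, 0, ...]) = [-1, -2.5000-0.8660i, -2.5000+0.8660i]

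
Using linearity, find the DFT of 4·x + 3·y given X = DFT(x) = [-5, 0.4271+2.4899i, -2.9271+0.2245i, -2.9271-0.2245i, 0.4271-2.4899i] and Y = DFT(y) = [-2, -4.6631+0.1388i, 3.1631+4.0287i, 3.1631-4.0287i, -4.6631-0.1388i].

By linearity: DFT(4x + 3y) = 4·DFT(x) + 3·DFT(y)
= 4·[-5, 0.4271+2.4899i, -2.9271+0.2245i, -2.9271-0.2245i, 0.4271-2.4899i] + 3·[-2, -4.6631+0.1388i, 3.1631+4.0287i, 3.1631-4.0287i, -4.6631-0.1388i]

Computing element-wise:
Z[0] = 4·(-5) + 3·(-2) = -26
Z[1] = 4·(0.4271+2.4899i) + 3·(-4.6631+0.1388i) = -12.2809+10.3760i
Z[2] = 4·(-2.9271+0.2245i) + 3·(3.1631+4.0287i) = -2.2191+12.9841i
Z[3] = 4·(-2.9271-0.2245i) + 3·(3.1631-4.0287i) = -2.2191-12.9841i
Z[4] = 4·(0.4271-2.4899i) + 3·(-4.6631-0.1388i) = -12.2809-10.3760i

DFT(4x + 3y) = 4·X + 3·Y = [-26, -12.2809+10.3760i, -2.2191+12.9841i, -2.2191-12.9841i, -12.2809-10.3760i]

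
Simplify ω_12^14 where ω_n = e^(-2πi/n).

Since ω_12^12 = 1, powers reduce modulo 12.
14 mod 12 = 2
So ω_12^14 = ω_12^2 = e^(-2πi·2/12)

ω_12^14 = ω_12^2 = 0.5000-0.8660i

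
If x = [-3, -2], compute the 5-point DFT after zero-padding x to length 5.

Original 2-point DFT: [-5, -1]
Zero-padded 5-point DFT provides frequency interpolation.

DFT_5([x, 0, ...]) = [-5, -3.6180+1.9021i, -1.3820+1.1756i, -1.3820-1.1756i, -3.6180-1.9021i]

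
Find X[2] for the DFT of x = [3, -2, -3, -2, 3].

X[2] = Σ(n=0 to 4) x[n] · ω_5^(2n) where ω_5 = e^(-2πi/5)
= (3)·ω_5^0 + (-2)·ω_5^2 + (-3)·ω_5^4 + (-2)·ω_5^6 + (3)·ω_5^8

X[2] = 0.6459+1.9879i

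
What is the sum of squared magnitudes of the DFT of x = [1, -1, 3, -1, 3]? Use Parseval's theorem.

Parseval: Σ|x[n]|² = (1/N)Σ|X[k]|², so Σ|X[k]|² = N·Σ|x[n]|² = 5·21.0000

Σ|X[k]|² = N·Σ|x[n]|² = 5·21.0000 = 105.0000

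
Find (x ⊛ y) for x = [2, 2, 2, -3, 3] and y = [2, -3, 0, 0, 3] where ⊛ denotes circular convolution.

(x ⊛ y)[n] = Σ(m=0 to 4) x[m] · y[(n-m) mod 5]

Computing each output sample:
(x ⊛ y)[0] = 1
(x ⊛ y)[1] = 4
(x ⊛ y)[2] = -11
(x ⊛ y)[3] = -3
(x ⊛ y)[4] = 21

x ⊛ y = [1, 4, -11, -3, 21]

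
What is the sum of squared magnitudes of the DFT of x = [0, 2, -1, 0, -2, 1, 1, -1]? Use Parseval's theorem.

Parseval: Σ|x[n]|² = (1/N)Σ|X[k]|², so Σ|X[k]|² = N·Σ|x[n]|² = 8·12.0000

Σ|X[k]|² = N·Σ|x[n]|² = 8·12.0000 = 96.0000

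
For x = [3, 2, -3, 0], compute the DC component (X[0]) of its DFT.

X[0] = Σ(n=0 to 3) x[n] · ω_4^0 = Σ x[n]
= (3) + (2) + (-3) + (0)

X[0] = 2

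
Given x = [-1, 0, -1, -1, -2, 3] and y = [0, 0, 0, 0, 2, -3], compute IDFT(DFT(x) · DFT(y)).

(x ⊛ y)[n] = Σ(m=0 to 5) x[m] · y[(n-m) mod 6]

Computing each output sample:
(x ⊛ y)[0] = -2
(x ⊛ y)[1] = 1
(x ⊛ y)[2] = -1
(x ⊛ y)[3] = 12
(x ⊛ y)[4] = -11
(x ⊛ y)[5] = 3

x ⊛ y = [-2, 1, -1, 12, -11, 3]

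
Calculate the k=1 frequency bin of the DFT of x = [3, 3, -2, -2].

X[1] = Σ(n=0 to 3) x[n] · ω_4^(1n) where ω_4 = e^(-2πi/4)
= (3)·ω_4^0 + (3)·ω_4^1 + (-2)·ω_4^2 + (-2)·ω_4^3

X[1] = 5-5i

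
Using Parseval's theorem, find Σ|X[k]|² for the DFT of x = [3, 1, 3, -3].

Parseval: Σ|x[n]|² = (1/N)Σ|X[k]|², so Σ|X[k]|² = N·Σ|x[n]|² = 4·28.0000

Σ|X[k]|² = N·Σ|x[n]|² = 4·28.0000 = 112.0000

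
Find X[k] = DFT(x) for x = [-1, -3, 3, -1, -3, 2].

X[k] = Σ(n=0 to 5) x[n] · ω_6^(nk)
where ω_6 = e^(-2πi/6)

Computing each X[k]:
X[0] = -3
X[1] = -0.5000-0.8660i
X[2] = -1.5000+9.5263i
X[3] = 1
X[4] = -1.5000-9.5263i
X[5] = -0.5000+0.8660i

X = [-3, -0.5000-0.8660i, -1.5000+9.5263i, 1, -1.5000-9.5263i, -0.5000+0.8660i]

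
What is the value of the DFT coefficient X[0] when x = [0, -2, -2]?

X[0] = Σ(n=0 to 2) x[n] · ω_3^0 = Σ x[n]
= (0) + (-2) + (-2)

X[0] = -4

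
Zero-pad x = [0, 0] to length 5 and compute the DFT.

Original 2-point DFT: [0, 0]
Zero-padded 5-point DFT provides frequency interpolation.

DFT_5([x, 0, ...]) = [0, 0, 0, 0, 0]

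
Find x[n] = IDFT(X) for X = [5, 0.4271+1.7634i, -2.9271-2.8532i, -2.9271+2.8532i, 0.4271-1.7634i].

x[n] = (1/5) Σ(k=0 to 4) X[k] · e^(2πikn/5)

Computing each x[n]:
x[0] = 0
x[1] = 2
x[2] = -1
x[3] = 2
x[4] = 2

x = [0, 2, -1, 2, 2]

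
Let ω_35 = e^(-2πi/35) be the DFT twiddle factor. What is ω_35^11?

ω_35^11 = e^(-2πi·11/35)
= cos(-2π·11/35) + i·sin(-2π·11/35)
= cos(-22π/35) + i·sin(-22π/35)

ω_35^11 = cos(-22π/35) + i·sin(-22π/35) = -0.3930-0.9195i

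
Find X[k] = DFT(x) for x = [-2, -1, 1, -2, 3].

X[k] = Σ(n=0 to 4) x[n] · ω_5^(nk)
where ω_5 = e^(-2πi/5)

Computing each X[k]:
X[0] = -1
X[1] = -0.5729+2.0409i
X[2] = -3.9271+5.2043i
X[3] = -3.9271-5.2043i
X[4] = -0.5729-2.0409i

X = [-1, -0.5729+2.0409i, -3.9271+5.2043i, -3.9271-5.2043i, -0.5729-2.0409i]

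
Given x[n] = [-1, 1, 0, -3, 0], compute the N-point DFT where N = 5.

X[k] = Σ(n=0 to 4) x[n] · ω_5^(nk)
where ω_5 = e^(-2πi/5)

Computing each X[k]:
X[0] = -3
X[1] = 1.7361-2.7144i
X[2] = -2.7361+2.2654i
X[3] = -2.7361-2.2654i
X[4] = 1.7361+2.7144i

X = [-3, 1.7361-2.7144i, -2.7361+2.2654i, -2.7361-2.2654i, 1.7361+2.7144i]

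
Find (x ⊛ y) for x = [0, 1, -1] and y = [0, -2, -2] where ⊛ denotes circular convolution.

(x ⊛ y)[n] = Σ(m=0 to 2) x[m] · y[(n-m) mod 3]

Computing each output sample:
(x ⊛ y)[0] = 0
(x ⊛ y)[1] = 2
(x ⊛ y)[2] = -2

x ⊛ y = [0, 2, -2]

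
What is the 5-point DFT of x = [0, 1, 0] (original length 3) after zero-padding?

Original 3-point DFT: [1, -0.5000-0.8660i, -0.5000+0.8660i]
Zero-padded 5-point DFT provides frequency interpolation.

DFT_5([x, 0, ...]) = [1, 0.3090-0.9511i, -0.8090-0.5878i, -0.8090+0.5878i, 0.3090+0.9511i]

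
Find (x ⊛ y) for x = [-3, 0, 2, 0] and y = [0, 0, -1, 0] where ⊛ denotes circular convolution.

(x ⊛ y)[n] = Σ(m=0 to 3) x[m] · y[(n-m) mod 4]

Computing each output sample:
(x ⊛ y)[0] = -2
(x ⊛ y)[1] = 0
(x ⊛ y)[2] = 3
(x ⊛ y)[3] = 0

x ⊛ y = [-2, 0, 3, 0]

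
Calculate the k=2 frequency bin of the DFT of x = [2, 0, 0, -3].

X[2] = Σ(n=0 to 3) x[n] · ω_4^(2n) where ω_4 = e^(-2πi/4)
= (2)·ω_4^0 + (0)·ω_4^2 + (0)·ω_4^4 + (-3)·ω_4^6

X[2] = 5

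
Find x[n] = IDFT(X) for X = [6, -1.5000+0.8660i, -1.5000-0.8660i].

x[n] = (1/3) Σ(k=0 to 2) X[k] · e^(2πikn/3)

Computing each x[n]:
x[0] = 1
x[1] = 2
x[2] = 3

x = [1, 2, 3]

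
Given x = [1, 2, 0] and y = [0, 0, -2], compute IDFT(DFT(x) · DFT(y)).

(x ⊛ y)[n] = Σ(m=0 to 2) x[m] · y[(n-m) mod 3]

Computing each output sample:
(x ⊛ y)[0] = -4
(x ⊛ y)[1] = 0
(x ⊛ y)[2] = -2

x ⊛ y = [-4, 0, -2]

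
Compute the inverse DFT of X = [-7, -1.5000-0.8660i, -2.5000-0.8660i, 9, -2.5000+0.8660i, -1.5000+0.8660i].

x[n] = (1/6) Σ(k=0 to 5) X[k] · e^(2πikn/6)

Computing each x[n]:
x[0] = -1
x[1] = -2
x[2] = 1
x[3] = -3
x[4] = 1
x[5] = -3

x = [-1, -2, 1, -3, 1, -3]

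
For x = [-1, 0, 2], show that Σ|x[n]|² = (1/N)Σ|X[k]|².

Time domain:
Σ|x[n]|² = |-1|² + |0|² + |2|² = 5.0000

Frequency domain:
(1/3)Σ|X[k]|² = (1/3)(|1|² + |-2.0000+1.7321i|² + |-2.0000-1.7321i|²) = (1/3)·15.0000 = 5.0000

Both sides agree, confirming Parseval's theorem.

Σ|x[n]|² = (1/N)Σ|X[k]|² = 5.0000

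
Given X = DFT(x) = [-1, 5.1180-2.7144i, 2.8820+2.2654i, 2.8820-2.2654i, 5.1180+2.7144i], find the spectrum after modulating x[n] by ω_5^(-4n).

Modulation property: DFT(ω_5^(-4n)·x[n]) = X[(k-4) mod 5], so circularly shift X by 4 positions.

X[k-4] = [5.1180-2.7144i, 2.8820+2.2654i, 2.8820-2.2654i, 5.1180+2.7144i, -1]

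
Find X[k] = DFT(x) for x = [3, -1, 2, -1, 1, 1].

X[k] = Σ(n=0 to 5) x[n] · ω_6^(nk)
where ω_6 = e^(-2πi/6)

Computing each X[k]:
X[0] = 5
X[1] = 2.5000+0.8660i
X[2] = 0.5000+2.5981i
X[3] = 7
X[4] = 0.5000-2.5981i
X[5] = 2.5000-0.8660i

X = [5, 2.5000+0.8660i, 0.5000+2.5981i, 7, 0.5000-2.5981i, 2.5000-0.8660i]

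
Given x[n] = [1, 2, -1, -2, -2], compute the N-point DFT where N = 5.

X[k] = Σ(n=0 to 4) x[n] · ω_5^(nk)
where ω_5 = e^(-2πi/5)

Computing each X[k]:
X[0] = -2
X[1] = 3.4271-4.3920i
X[2] = 0.0729-1.4001i
X[3] = 0.0729+1.4001i
X[4] = 3.4271+4.3920i

X = [-2, 3.4271-4.3920i, 0.0729-1.4001i, 0.0729+1.4001i, 3.4271+4.3920i]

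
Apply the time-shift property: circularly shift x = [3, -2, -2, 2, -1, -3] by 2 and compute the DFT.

Time shift by 2: X_shifted[k] = ω_6^(2k) · X[k]
Shifted x = [-1, -3, 3, -2, -2, 2]

DFT(x[n-2]) = [-3, 0, -3.0000+8.6603i, 3, -3.0000-8.6603i, 0]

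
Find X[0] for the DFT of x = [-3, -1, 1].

X[0] = Σ(n=0 to 2) x[n] · ω_3^0 = Σ x[n]
= (-3) + (-1) + (1)

X[0] = -3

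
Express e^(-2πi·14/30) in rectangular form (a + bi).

ω_30^14 = e^(-2πi·14/30)
= cos(-2π·14/30) + i·sin(-2π·14/30)
= cos(-28π/30) + i·sin(-28π/30)

ω_30^14 = cos(-28π/30) + i·sin(-28π/30) = -0.9781-0.2079i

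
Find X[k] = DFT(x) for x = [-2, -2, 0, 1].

X[k] = Σ(n=0 to 3) x[n] · ω_4^(nk)
where ω_4 = e^(-2πi/4)

Computing each X[k]:
X[0] = -3
X[1] = -2+3i
X[2] = -1
X[3] = -2-3i

X = [-3, -2+3i, -1, -2-3i]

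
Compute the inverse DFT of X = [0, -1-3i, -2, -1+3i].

x[n] = (1/4) Σ(k=0 to 3) X[k] · e^(2πikn/4)

Computing each x[n]:
x[0] = -1
x[1] = 2
x[2] = 0
x[3] = -1

x = [-1, 2, 0, -1]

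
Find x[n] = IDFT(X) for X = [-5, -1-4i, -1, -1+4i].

x[n] = (1/4) Σ(k=0 to 3) X[k] · e^(2πikn/4)

Computing each x[n]:
x[0] = -2
x[1] = 1
x[2] = -1
x[3] = -3

x = [-2, 1, -1, -3]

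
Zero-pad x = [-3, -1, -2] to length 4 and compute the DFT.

Original 3-point DFT: [-6, -1.5000-0.8660i, -1.5000+0.8660i]
Zero-padded 4-point DFT provides frequency interpolation.

DFT_4([x, 0, ...]) = [-6, -1+1i, -4, -1-1i]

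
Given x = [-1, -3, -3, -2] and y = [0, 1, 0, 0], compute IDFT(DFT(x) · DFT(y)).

(x ⊛ y)[n] = Σ(m=0 to 3) x[m] · y[(n-m) mod 4]

Computing each output sample:
(x ⊛ y)[0] = -2
(x ⊛ y)[1] = -1
(x ⊛ y)[2] = -3
(x ⊛ y)[3] = -3

x ⊛ y = [-2, -1, -3, -3]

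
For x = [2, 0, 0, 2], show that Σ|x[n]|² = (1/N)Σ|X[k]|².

Time domain:
Σ|x[n]|² = |2|² + |0|² + |0|² + |2|² = 8.0000

Frequency domain:
(1/4)Σ|X[k]|² = (1/4)(|4|² + |2+2i|² + |0|² + |2-2i|²) = (1/4)·32.0000 = 8.0000

Both sides agree, confirming Parseval's theorem.

Σ|x[n]|² = (1/N)Σ|X[k]|² = 8.0000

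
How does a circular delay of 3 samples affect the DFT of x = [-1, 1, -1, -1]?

Time shift by 3: X_shifted[k] = ω_4^(3k) · X[k]
Shifted x = [1, -1, -1, -1]

DFT(x[n-3]) = [-2, 2, 2, 2]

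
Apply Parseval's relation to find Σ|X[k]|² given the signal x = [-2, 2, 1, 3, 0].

Parseval: Σ|x[n]|² = (1/N)Σ|X[k]|², so Σ|X[k]|² = N·Σ|x[n]|² = 5·18.0000

Σ|X[k]|² = N·Σ|x[n]|² = 5·18.0000 = 90.0000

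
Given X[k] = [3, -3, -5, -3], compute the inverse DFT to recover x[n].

x[n] = (1/4) Σ(k=0 to 3) X[k] · e^(2πikn/4)

Computing each x[n]:
x[0] = -2
x[1] = 2
x[2] = 1
x[3] = 2

x = [-2, 2, 1, 2]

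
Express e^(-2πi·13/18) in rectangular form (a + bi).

ω_18^13 = e^(-2πi·13/18)
= cos(-2π·13/18) + i·sin(-2π·13/18)
= cos(-26π/18) + i·sin(-26π/18)

ω_18^13 = cos(-26π/18) + i·sin(-26π/18) = -0.1736+0.9848i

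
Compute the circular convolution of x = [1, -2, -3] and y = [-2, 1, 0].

(x ⊛ y)[n] = Σ(m=0 to 2) x[m] · y[(n-m) mod 3]

Computing each output sample:
(x ⊛ y)[0] = -5
(x ⊛ y)[1] = 5
(x ⊛ y)[2] = 4

x ⊛ y = [-5, 5, 4]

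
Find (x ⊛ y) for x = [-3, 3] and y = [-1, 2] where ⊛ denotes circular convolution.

(x ⊛ y)[n] = Σ(m=0 to 1) x[m] · y[(n-m) mod 2]

Computing each output sample:
(x ⊛ y)[0] = 9
(x ⊛ y)[1] = -9

x ⊛ y = [9, -9]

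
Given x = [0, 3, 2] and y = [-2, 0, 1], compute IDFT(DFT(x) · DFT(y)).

(x ⊛ y)[n] = Σ(m=0 to 2) x[m] · y[(n-m) mod 3]

Computing each output sample:
(x ⊛ y)[0] = 3
(x ⊛ y)[1] = -4
(x ⊛ y)[2] = -4

x ⊛ y = [3, -4, -4]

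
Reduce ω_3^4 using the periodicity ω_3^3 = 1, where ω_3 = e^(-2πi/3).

Since ω_3^3 = 1, powers reduce modulo 3.
4 mod 3 = 1
So ω_3^4 = ω_3^1 = e^(-2πi·1/3)

ω_3^4 = ω_3^1 = -0.5000-0.8660i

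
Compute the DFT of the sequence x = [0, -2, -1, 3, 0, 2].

X[k] = Σ(n=0 to 5) x[n] · ω_6^(nk)
where ω_6 = e^(-2πi/6)

Computing each X[k]:
X[0] = 2
X[1] = -2.5000+4.3301i
X[2] = 3.5000+2.5981i
X[3] = -4
X[4] = 3.5000-2.5981i
X[5] = -2.5000-4.3301i

X = [2, -2.5000+4.3301i, 3.5000+2.5981i, -4, 3.5000-2.5981i, -2.5000-4.3301i]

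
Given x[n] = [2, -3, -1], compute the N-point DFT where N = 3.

X[k] = Σ(n=0 to 2) x[n] · ω_3^(nk)
where ω_3 = e^(-2πi/3)

Computing each X[k]:
X[0] = -2
X[1] = 4.0000+1.7321i
X[2] = 4.0000-1.7321i

X = [-2, 4.0000+1.7321i, 4.0000-1.7321i]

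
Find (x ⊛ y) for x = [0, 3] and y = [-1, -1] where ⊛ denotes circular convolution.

(x ⊛ y)[n] = Σ(m=0 to 1) x[m] · y[(n-m) mod 2]

Computing each output sample:
(x ⊛ y)[0] = -3
(x ⊛ y)[1] = -3

x ⊛ y = [-3, -3]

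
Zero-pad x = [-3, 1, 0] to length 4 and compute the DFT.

Original 3-point DFT: [-2, -3.5000-0.8660i, -3.5000+0.8660i]
Zero-padded 4-point DFT provides frequency interpolation.

DFT_4([x, 0, ...]) = [-2, -3-1i, -4, -3+1i]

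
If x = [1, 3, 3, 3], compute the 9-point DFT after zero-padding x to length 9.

Original 4-point DFT: [10, -2, -2, -2]
Zero-padded 9-point DFT provides frequency interpolation.

DFT_9([x, 0, ...]) = [10, 2.3191-7.4809i, -2.7981-1.3824i, 1, -1.0209-1.6958i, -1.0209+1.6958i, 1, -2.7981+1.3824i, 2.3191+7.4809i]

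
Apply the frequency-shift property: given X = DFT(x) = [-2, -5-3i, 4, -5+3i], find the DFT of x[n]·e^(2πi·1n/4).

Modulation property: DFT(ω_4^(-1n)·x[n]) = X[(k-1) mod 4], so circularly shift X by 1 positions.

X[k-1] = [-5+3i, -2, -5-3i, 4]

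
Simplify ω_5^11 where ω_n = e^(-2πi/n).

Since ω_5^5 = 1, powers reduce modulo 5.
11 mod 5 = 1
So ω_5^11 = ω_5^1 = e^(-2πi·1/5)

ω_5^11 = ω_5^1 = 0.3090-0.9511i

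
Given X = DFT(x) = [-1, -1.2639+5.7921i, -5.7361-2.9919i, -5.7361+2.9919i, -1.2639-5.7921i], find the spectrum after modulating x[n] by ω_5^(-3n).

Modulation property: DFT(ω_5^(-3n)·x[n]) = X[(k-3) mod 5], so circularly shift X by 3 positions.

X[k-3] = [-5.7361-2.9919i, -5.7361+2.9919i, -1.2639-5.7921i, -1, -1.2639+5.7921i]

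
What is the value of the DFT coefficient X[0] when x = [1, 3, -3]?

X[0] = Σ(n=0 to 2) x[n] · ω_3^0 = Σ x[n]
= (1) + (3) + (-3)

X[0] = 1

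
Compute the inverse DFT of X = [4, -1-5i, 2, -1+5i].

x[n] = (1/4) Σ(k=0 to 3) X[k] · e^(2πikn/4)

Computing each x[n]:
x[0] = 1
x[1] = 3
x[2] = 2
x[3] = -2

x = [1, 3, 2, -2]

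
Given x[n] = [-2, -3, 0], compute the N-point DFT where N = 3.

X[k] = Σ(n=0 to 2) x[n] · ω_3^(nk)
where ω_3 = e^(-2πi/3)

Computing each X[k]:
X[0] = -5
X[1] = -0.5000+2.5981i
X[2] = -0.5000-2.5981i

X = [-5, -0.5000+2.5981i, -0.5000-2.5981i]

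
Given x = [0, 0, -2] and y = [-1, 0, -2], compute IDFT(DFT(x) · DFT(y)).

(x ⊛ y)[n] = Σ(m=0 to 2) x[m] · y[(n-m) mod 3]

Computing each output sample:
(x ⊛ y)[0] = 0
(x ⊛ y)[1] = 4
(x ⊛ y)[2] = 2

x ⊛ y = [0, 4, 2]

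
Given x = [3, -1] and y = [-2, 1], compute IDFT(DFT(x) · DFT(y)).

(x ⊛ y)[n] = Σ(m=0 to 1) x[m] · y[(n-m) mod 2]

Computing each output sample:
(x ⊛ y)[0] = -7
(x ⊛ y)[1] = 5

x ⊛ y = [-7, 5]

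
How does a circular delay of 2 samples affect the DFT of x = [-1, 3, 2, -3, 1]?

Time shift by 2: X_shifted[k] = ω_5^(2k) · X[k]
Shifted x = [-3, 1, -1, 3, 2]

DFT(x[n-2]) = [2, -3.6910+3.3022i, -4.8090-3.2164i, -4.8090+3.2164i, -3.6910-3.3022i]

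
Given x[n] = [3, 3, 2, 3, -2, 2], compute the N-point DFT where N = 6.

X[k] = Σ(n=0 to 5) x[n] · ω_6^(nk)
where ω_6 = e^(-2πi/6)

Computing each X[k]:
X[0] = 11
X[1] = 2.5000-4.3301i
X[2] = 3.5000+2.5981i
X[3] = -5
X[4] = 3.5000-2.5981i
X[5] = 2.5000+4.3301i

X = [11, 2.5000-4.3301i, 3.5000+2.5981i, -5, 3.5000-2.5981i, 2.5000+4.3301i]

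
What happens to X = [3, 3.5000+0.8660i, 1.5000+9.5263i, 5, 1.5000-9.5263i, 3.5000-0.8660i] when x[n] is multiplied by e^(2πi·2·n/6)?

Modulation property: DFT(ω_6^(-2n)·x[n]) = X[(k-2) mod 6], so circularly shift X by 2 positions.

X[k-2] = [1.5000-9.5263i, 3.5000-0.8660i, 3, 3.5000+0.8660i, 1.5000+9.5263i, 5]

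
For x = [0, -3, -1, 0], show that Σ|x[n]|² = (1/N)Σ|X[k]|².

Time domain:
Σ|x[n]|² = |0|² + |-3|² + |-1|² + |0|² = 10.0000

Frequency domain:
(1/4)Σ|X[k]|² = (1/4)(|-4|² + |1+3i|² + |2|² + |1-3i|²) = (1/4)·40.0000 = 10.0000

Both sides agree, confirming Parseval's theorem.

Σ|x[n]|² = (1/N)Σ|X[k]|² = 10.0000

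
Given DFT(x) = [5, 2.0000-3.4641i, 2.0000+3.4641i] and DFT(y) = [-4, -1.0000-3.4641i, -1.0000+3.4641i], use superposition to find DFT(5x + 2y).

By linearity: DFT(5x + 2y) = 5·DFT(x) + 2·DFT(y)
= 5·[5, 2.0000-3.4641i, 2.0000+3.4641i] + 2·[-4, -1.0000-3.4641i, -1.0000+3.4641i]

Computing element-wise:
Z[0] = 5·(5) + 2·(-4) = 17
Z[1] = 5·(2.0000-3.4641i) + 2·(-1.0000-3.4641i) = 8.0000-24.2487i
Z[2] = 5·(2.0000+3.4641i) + 2·(-1.0000+3.4641i) = 8.0000+24.2487i

DFT(5x + 2y) = 5·X + 2·Y = [17, 8.0000-24.2487i, 8.0000+24.2487i]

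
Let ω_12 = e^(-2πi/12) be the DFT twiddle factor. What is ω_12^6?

ω_12^6 = e^(-2πi·6/12)
= cos(-2π·6/12) + i·sin(-2π·6/12)
= cos(-12π/12) + i·sin(-12π/12)

ω_12^6 = cos(-12π/12) + i·sin(-12π/12) = -1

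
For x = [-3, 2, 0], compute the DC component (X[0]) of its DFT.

X[0] = Σ(n=0 to 2) x[n] · ω_3^0 = Σ x[n]
= (-3) + (2) + (0)

X[0] = -1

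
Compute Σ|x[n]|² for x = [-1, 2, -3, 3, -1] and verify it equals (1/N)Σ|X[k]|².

Time domain:
Σ|x[n]|² = |-1|² + |2|² + |-3|² + |3|² + |-1|² = 24.0000

Frequency domain:
(1/5)Σ|X[k]|² = (1/5)(|0|² + |-0.6910+0.6735i|² + |-1.8090-7.4697i|² + |-1.8090+7.4697i|² + |-0.6910-0.6735i|²) = (1/5)·120.0000 = 24.0000

Both sides agree, confirming Parseval's theorem.

Σ|x[n]|² = (1/N)Σ|X[k]|² = 24.0000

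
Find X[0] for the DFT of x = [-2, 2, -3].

X[0] = Σ(n=0 to 2) x[n] · ω_3^0 = Σ x[n]
= (-2) + (2) + (-3)

X[0] = -3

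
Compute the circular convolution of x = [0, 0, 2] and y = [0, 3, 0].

(x ⊛ y)[n] = Σ(m=0 to 2) x[m] · y[(n-m) mod 3]

Computing each output sample:
(x ⊛ y)[0] = 6
(x ⊛ y)[1] = 0
(x ⊛ y)[2] = 0

x ⊛ y = [6, 0, 0]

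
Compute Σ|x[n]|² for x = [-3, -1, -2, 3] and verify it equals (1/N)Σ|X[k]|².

Time domain:
Σ|x[n]|² = |-3|² + |-1|² + |-2|² + |3|² = 23.0000

Frequency domain:
(1/4)Σ|X[k]|² = (1/4)(|-3|² + |-1+4i|² + |-7|² + |-1-4i|²) = (1/4)·92.0000 = 23.0000

Both sides agree, confirming Parseval's theorem.

Σ|x[n]|² = (1/N)Σ|X[k]|² = 23.0000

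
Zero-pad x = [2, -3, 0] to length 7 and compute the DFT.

Original 3-point DFT: [-1, 3.5000+2.5981i, 3.5000-2.5981i]
Zero-padded 7-point DFT provides frequency interpolation.

DFT_7([x, 0, ...]) = [-1, 0.1295+2.3455i, 2.6676+2.9248i, 4.7029+1.3017i, 4.7029-1.3017i, 2.6676-2.9248i, 0.1295-2.3455i]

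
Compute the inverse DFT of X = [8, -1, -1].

x[n] = (1/3) Σ(k=0 to 2) X[k] · e^(2πikn/3)

Computing each x[n]:
x[0] = 2
x[1] = 3
x[2] = 3

x = [2, 3, 3]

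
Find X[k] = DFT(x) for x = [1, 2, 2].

X[k] = Σ(n=0 to 2) x[n] · ω_3^(nk)
where ω_3 = e^(-2πi/3)

Computing each X[k]:
X[0] = 5
X[1] = -1
X[2] = -1

X = [5, -1, -1]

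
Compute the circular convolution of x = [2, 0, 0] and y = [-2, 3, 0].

(x ⊛ y)[n] = Σ(m=0 to 2) x[m] · y[(n-m) mod 3]

Computing each output sample:
(x ⊛ y)[0] = -4
(x ⊛ y)[1] = 6
(x ⊛ y)[2] = 0

x ⊛ y = [-4, 6, 0]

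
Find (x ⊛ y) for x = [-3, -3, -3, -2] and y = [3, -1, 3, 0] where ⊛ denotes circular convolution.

(x ⊛ y)[n] = Σ(m=0 to 3) x[m] · y[(n-m) mod 4]

Computing each output sample:
(x ⊛ y)[0] = -16
(x ⊛ y)[1] = -12
(x ⊛ y)[2] = -15
(x ⊛ y)[3] = -12

x ⊛ y = [-16, -12, -15, -12]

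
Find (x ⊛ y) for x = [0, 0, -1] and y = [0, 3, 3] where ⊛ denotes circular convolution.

(x ⊛ y)[n] = Σ(m=0 to 2) x[m] · y[(n-m) mod 3]

Computing each output sample:
(x ⊛ y)[0] = -3
(x ⊛ y)[1] = -3
(x ⊛ y)[2] = 0

x ⊛ y = [-3, -3, 0]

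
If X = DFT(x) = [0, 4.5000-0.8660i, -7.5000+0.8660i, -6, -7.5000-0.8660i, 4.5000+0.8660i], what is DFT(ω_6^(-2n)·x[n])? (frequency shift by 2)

Modulation property: DFT(ω_6^(-2n)·x[n]) = X[(k-2) mod 6], so circularly shift X by 2 positions.

X[k-2] = [-7.5000-0.8660i, 4.5000+0.8660i, 0, 4.5000-0.8660i, -7.5000+0.8660i, -6]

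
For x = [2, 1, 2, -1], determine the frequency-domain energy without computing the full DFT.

Parseval: Σ|x[n]|² = (1/N)Σ|X[k]|², so Σ|X[k]|² = N·Σ|x[n]|² = 4·10.0000

Σ|X[k]|² = N·Σ|x[n]|² = 4·10.0000 = 40.0000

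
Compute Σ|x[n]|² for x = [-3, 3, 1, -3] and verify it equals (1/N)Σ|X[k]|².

Time domain:
Σ|x[n]|² = |-3|² + |3|² + |1|² + |-3|² = 28.0000

Frequency domain:
(1/4)Σ|X[k]|² = (1/4)(|-2|² + |-4-6i|² + |-2|² + |-4+6i|²) = (1/4)·112.0000 = 28.0000

Both sides agree, confirming Parseval's theorem.

Σ|x[n]|² = (1/N)Σ|X[k]|² = 28.0000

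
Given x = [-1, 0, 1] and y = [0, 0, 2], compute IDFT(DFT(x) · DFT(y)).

(x ⊛ y)[n] = Σ(m=0 to 2) x[m] · y[(n-m) mod 3]

Computing each output sample:
(x ⊛ y)[0] = 0
(x ⊛ y)[1] = 2
(x ⊛ y)[2] = -2

x ⊛ y = [0, 2, -2]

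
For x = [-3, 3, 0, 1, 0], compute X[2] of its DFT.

X[2] = Σ(n=0 to 4) x[n] · ω_5^(2n) where ω_5 = e^(-2πi/5)
= (-3)·ω_5^0 + (3)·ω_5^2 + (0)·ω_5^4 + (1)·ω_5^6 + (0)·ω_5^8

X[2] = -5.1180-2.7144i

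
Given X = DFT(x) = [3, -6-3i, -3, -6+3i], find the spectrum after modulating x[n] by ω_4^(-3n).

Modulation property: DFT(ω_4^(-3n)·x[n]) = X[(k-3) mod 4], so circularly shift X by 3 positions.

X[k-3] = [-6-3i, -3, -6+3i, 3]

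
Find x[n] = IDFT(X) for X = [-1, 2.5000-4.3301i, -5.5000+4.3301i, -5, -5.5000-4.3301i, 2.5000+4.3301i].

x[n] = (1/6) Σ(k=0 to 5) X[k] · e^(2πikn/6)

Computing each x[n]:
x[0] = -2
x[1] = 2
x[2] = 2
x[3] = -2
x[4] = -3
x[5] = 2

x = [-2, 2, 2, -2, -3, 2]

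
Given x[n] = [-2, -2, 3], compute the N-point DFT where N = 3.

X[k] = Σ(n=0 to 2) x[n] · ω_3^(nk)
where ω_3 = e^(-2πi/3)

Computing each X[k]:
X[0] = -1
X[1] = -2.5000+4.3301i
X[2] = -2.5000-4.3301i

X = [-1, -2.5000+4.3301i, -2.5000-4.3301i]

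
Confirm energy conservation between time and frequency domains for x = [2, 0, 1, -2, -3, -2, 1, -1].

Time domain:
Σ|x[n]|² = |2|² + |0|² + |1|² + |-2|² + |-3|² + |-2|² + |1|² + |-1|² = 24.0000

Frequency domain:
(1/8)Σ|X[k]|² = (1/8)(|-4|² + |7.1213-0.7071i|² + |-3-1i|² + |2.8787-0.7071i|² + |6|² + |2.8787+0.7071i|² + |-3+1i|² + |7.1213+0.7071i|²) = (1/8)·192.0000 = 24.0000

Both sides agree, confirming Parseval's theorem.

Σ|x[n]|² = (1/N)Σ|X[k]|² = 24.0000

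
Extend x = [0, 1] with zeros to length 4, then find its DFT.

Original 2-point DFT: [1, -1]
Zero-padded 4-point DFT provides frequency interpolation.

DFT_4([x, 0, ...]) = [1, -1i, -1, 1i]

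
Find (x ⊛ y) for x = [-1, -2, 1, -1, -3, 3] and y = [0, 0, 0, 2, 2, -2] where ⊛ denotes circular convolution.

(x ⊛ y)[n] = Σ(m=0 to 5) x[m] · y[(n-m) mod 6]

Computing each output sample:
(x ⊛ y)[0] = 4
(x ⊛ y)[1] = -10
(x ⊛ y)[2] = 2
(x ⊛ y)[3] = 10
(x ⊛ y)[4] = -12
(x ⊛ y)[5] = 0

x ⊛ y = [4, -10, 2, 10, -12, 0]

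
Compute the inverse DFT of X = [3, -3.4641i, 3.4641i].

x[n] = (1/3) Σ(k=0 to 2) X[k] · e^(2πikn/3)

Computing each x[n]:
x[0] = 1
x[1] = 3
x[2] = -1

x = [1, 3, -1]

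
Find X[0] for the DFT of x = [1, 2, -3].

X[0] = Σ(n=0 to 2) x[n] · ω_3^0 = Σ x[n]
= (1) + (2) + (-3)

X[0] = 0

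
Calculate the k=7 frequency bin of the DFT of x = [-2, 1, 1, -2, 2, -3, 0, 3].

X[7] = Σ(n=0 to 7) x[n] · ω_8^(7n) where ω_8 = e^(-2πi/8)
= (-2)·ω_8^0 + (1)·ω_8^7 + (1)·ω_8^14 + (-2)·ω_8^21 + (2)·ω_8^28 + (-3)·ω_8^35 + (0)·ω_8^42 + (3)·ω_8^49

X[7] = 2.3640+0.2929i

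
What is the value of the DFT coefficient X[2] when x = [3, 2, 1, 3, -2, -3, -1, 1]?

X[2] = Σ(n=0 to 7) x[n] · ω_8^(2n) where ω_8 = e^(-2πi/8)
= (3)·ω_8^0 + (2)·ω_8^2 + (1)·ω_8^4 + (3)·ω_8^6 + (-2)·ω_8^8 + (-3)·ω_8^10 + (-1)·ω_8^12 + (1)·ω_8^14

X[2] = 1+5i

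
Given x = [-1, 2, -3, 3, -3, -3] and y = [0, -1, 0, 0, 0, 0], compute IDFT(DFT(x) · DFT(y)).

(x ⊛ y)[n] = Σ(m=0 to 5) x[m] · y[(n-m) mod 6]

Computing each output sample:
(x ⊛ y)[0] = 3
(x ⊛ y)[1] = 1
(x ⊛ y)[2] = -2
(x ⊛ y)[3] = 3
(x ⊛ y)[4] = -3
(x ⊛ y)[5] = 3

x ⊛ y = [3, 1, -2, 3, -3, 3]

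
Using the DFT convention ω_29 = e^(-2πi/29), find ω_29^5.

ω_29^5 = e^(-2πi·5/29)
= cos(-2π·5/29) + i·sin(-2π·5/29)
= cos(-10π/29) + i·sin(-10π/29)

ω_29^5 = cos(-10π/29) + i·sin(-10π/29) = 0.4684-0.8835i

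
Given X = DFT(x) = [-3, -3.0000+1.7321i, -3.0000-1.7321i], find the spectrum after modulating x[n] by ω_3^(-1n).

Modulation property: DFT(ω_3^(-1n)·x[n]) = X[(k-1) mod 3], so circularly shift X by 1 positions.

X[k-1] = [-3.0000-1.7321i, -3, -3.0000+1.7321i]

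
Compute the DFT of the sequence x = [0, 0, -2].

X[k] = Σ(n=0 to 2) x[n] · ω_3^(nk)
where ω_3 = e^(-2πi/3)

Computing each X[k]:
X[0] = -2
X[1] = 1.0000-1.7321i
X[2] = 1.0000+1.7321i

X = [-2, 1.0000-1.7321i, 1.0000+1.7321i]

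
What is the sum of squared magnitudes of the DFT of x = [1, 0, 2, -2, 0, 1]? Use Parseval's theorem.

Parseval: Σ|x[n]|² = (1/N)Σ|X[k]|², so Σ|X[k]|² = N·Σ|x[n]|² = 6·10.0000

Σ|X[k]|² = N·Σ|x[n]|² = 6·10.0000 = 60.0000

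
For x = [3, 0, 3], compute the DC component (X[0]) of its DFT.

X[0] = Σ(n=0 to 2) x[n] · ω_3^0 = Σ x[n]
= (3) + (0) + (3)

X[0] = 6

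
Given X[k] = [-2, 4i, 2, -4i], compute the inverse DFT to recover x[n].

x[n] = (1/4) Σ(k=0 to 3) X[k] · e^(2πikn/4)

Computing each x[n]:
x[0] = 0
x[1] = -3
x[2] = 0
x[3] = 1

x = [0, -3, 0, 1]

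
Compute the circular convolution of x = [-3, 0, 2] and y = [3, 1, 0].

(x ⊛ y)[n] = Σ(m=0 to 2) x[m] · y[(n-m) mod 3]

Computing each output sample:
(x ⊛ y)[0] = -7
(x ⊛ y)[1] = -3
(x ⊛ y)[2] = 6

x ⊛ y = [-7, -3, 6]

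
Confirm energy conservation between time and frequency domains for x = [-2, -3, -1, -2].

Time domain:
Σ|x[n]|² = |-2|² + |-3|² + |-1|² + |-2|² = 18.0000

Frequency domain:
(1/4)Σ|X[k]|² = (1/4)(|-8|² + |-1+1i|² + |2|² + |-1-1i|²) = (1/4)·72.0000 = 18.0000

Both sides agree, confirming Parseval's theorem.

Σ|x[n]|² = (1/N)Σ|X[k]|² = 18.0000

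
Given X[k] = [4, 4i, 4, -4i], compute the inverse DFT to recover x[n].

x[n] = (1/4) Σ(k=0 to 3) X[k] · e^(2πikn/4)

Computing each x[n]:
x[0] = 2
x[1] = -2
x[2] = 2
x[3] = 2

x = [2, -2, 2, 2]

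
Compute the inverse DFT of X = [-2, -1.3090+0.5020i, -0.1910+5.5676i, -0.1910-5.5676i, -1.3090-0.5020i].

x[n] = (1/5) Σ(k=0 to 4) X[k] · e^(2πikn/5)

Computing each x[n]:
x[0] = -1
x[1] = -2
x[2] = 2
x[3] = -2
x[4] = 1

x = [-1, -2, 2, -2, 1]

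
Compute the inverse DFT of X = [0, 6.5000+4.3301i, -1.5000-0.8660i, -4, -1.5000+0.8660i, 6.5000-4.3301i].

x[n] = (1/6) Σ(k=0 to 5) X[k] · e^(2πikn/6)

Computing each x[n]:
x[0] = 1
x[1] = 1
x[2] = -3
x[3] = -2
x[4] = 0
x[5] = 3

x = [1, 1, -3, -2, 0, 3]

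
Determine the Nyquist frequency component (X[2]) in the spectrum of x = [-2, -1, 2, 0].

X[2] = Σ(n=0 to 3) x[n] · ω_4^(2n) where ω_4 = e^(-2πi/4)
= (-2)·ω_4^0 + (-1)·ω_4^2 + (2)·ω_4^4 + (0)·ω_4^6

X[2] = 1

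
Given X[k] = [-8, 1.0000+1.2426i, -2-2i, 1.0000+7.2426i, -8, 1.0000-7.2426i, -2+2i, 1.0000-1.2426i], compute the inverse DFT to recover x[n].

x[n] = (1/8) Σ(k=0 to 7) X[k] · e^(2πikn/8)

Computing each x[n]:
x[0] = -2
x[1] = -1
x[2] = 0
x[3] = -2
x[4] = -3
x[5] = 2
x[6] = -3
x[7] = 1

x = [-2, -1, 0, -2, -3, 2, -3, 1]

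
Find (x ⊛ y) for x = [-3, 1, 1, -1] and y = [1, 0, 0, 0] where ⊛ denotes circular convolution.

(x ⊛ y)[n] = Σ(m=0 to 3) x[m] · y[(n-m) mod 4]

Computing each output sample:
(x ⊛ y)[0] = -3
(x ⊛ y)[1] = 1
(x ⊛ y)[2] = 1
(x ⊛ y)[3] = -1

x ⊛ y = [-3, 1, 1, -1]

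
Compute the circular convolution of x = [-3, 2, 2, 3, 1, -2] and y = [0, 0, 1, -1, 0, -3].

(x ⊛ y)[n] = Σ(m=0 to 5) x[m] · y[(n-m) mod 6]

Computing each output sample:
(x ⊛ y)[0] = -8
(x ⊛ y)[1] = -9
(x ⊛ y)[2] = -10
(x ⊛ y)[3] = 2
(x ⊛ y)[4] = 6
(x ⊛ y)[5] = 10

x ⊛ y = [-8, -9, -10, 2, 6, 10]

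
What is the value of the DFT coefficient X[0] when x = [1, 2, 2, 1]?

X[0] = Σ(n=0 to 3) x[n] · ω_4^0 = Σ x[n]
= (1) + (2) + (2) + (1)

X[0] = 6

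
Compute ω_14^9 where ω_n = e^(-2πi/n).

ω_14^9 = e^(-2πi·9/14)
= cos(-2π·9/14) + i·sin(-2π·9/14)
= cos(-18π/14) + i·sin(-18π/14)

ω_14^9 = cos(-18π/14) + i·sin(-18π/14) = -0.6235+0.7818i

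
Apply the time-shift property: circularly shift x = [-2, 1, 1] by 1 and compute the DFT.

Time shift by 1: X_shifted[k] = ω_3^(1k) · X[k]
Shifted x = [1, -2, 1]

DFT(x[n-1]) = [0, 1.5000+2.5981i, 1.5000-2.5981i]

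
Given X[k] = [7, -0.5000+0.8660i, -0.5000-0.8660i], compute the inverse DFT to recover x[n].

x[n] = (1/3) Σ(k=0 to 2) X[k] · e^(2πikn/3)

Computing each x[n]:
x[0] = 2
x[1] = 2
x[2] = 3

x = [2, 2, 3]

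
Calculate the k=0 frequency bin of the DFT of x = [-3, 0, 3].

X[0] = Σ(n=0 to 2) x[n] · ω_3^0 = Σ x[n]
= (-3) + (0) + (3)

X[0] = 0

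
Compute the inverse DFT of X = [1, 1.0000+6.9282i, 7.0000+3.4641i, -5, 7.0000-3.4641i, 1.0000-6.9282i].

x[n] = (1/6) Σ(k=0 to 5) X[k] · e^(2πikn/6)

Computing each x[n]:
x[0] = 2
x[1] = -3
x[2] = -3
x[3] = 3
x[4] = -1
x[5] = 3

x = [2, -3, -3, 3, -1, 3]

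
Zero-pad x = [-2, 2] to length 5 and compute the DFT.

Original 2-point DFT: [0, -4]
Zero-padded 5-point DFT provides frequency interpolation.

DFT_5([x, 0, ...]) = [0, -1.3820-1.9021i, -3.6180-1.1756i, -3.6180+1.1756i, -1.3820+1.9021i]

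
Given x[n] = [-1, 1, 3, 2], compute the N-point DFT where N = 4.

X[k] = Σ(n=0 to 3) x[n] · ω_4^(nk)
where ω_4 = e^(-2πi/4)

Computing each X[k]:
X[0] = 5
X[1] = -4+1i
X[2] = -1
X[3] = -4-1i

X = [5, -4+1i, -1, -4-1i]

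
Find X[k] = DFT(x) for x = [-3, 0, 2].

X[k] = Σ(n=0 to 2) x[n] · ω_3^(nk)
where ω_3 = e^(-2πi/3)

Computing each X[k]:
X[0] = -1
X[1] = -4.0000+1.7321i
X[2] = -4.0000-1.7321i

X = [-1, -4.0000+1.7321i, -4.0000-1.7321i]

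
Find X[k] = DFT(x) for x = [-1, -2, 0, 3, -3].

X[k] = Σ(n=0 to 4) x[n] · ω_5^(nk)
where ω_5 = e^(-2πi/5)

Computing each X[k]:
X[0] = -3
X[1] = -4.9721+0.8123i
X[2] = 3.9721-3.4410i
X[3] = 3.9721+3.4410i
X[4] = -4.9721-0.8123i

X = [-3, -4.9721+0.8123i, 3.9721-3.4410i, 3.9721+3.4410i, -4.9721-0.8123i]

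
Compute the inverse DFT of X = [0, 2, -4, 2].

x[n] = (1/4) Σ(k=0 to 3) X[k] · e^(2πikn/4)

Computing each x[n]:
x[0] = 0
x[1] = 1
x[2] = -2
x[3] = 1

x = [0, 1, -2, 1]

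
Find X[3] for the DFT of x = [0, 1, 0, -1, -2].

X[3] = Σ(n=0 to 4) x[n] · ω_5^(3n) where ω_5 = e^(-2πi/5)
= (0)·ω_5^0 + (1)·ω_5^3 + (0)·ω_5^6 + (-1)·ω_5^9 + (-2)·ω_5^12

X[3] = 0.5000+0.8123i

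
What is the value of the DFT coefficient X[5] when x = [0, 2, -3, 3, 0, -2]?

X[5] = Σ(n=0 to 5) x[n] · ω_6^(5n) where ω_6 = e^(-2πi/6)
= (0)·ω_6^0 + (2)·ω_6^5 + (-3)·ω_6^10 + (3)·ω_6^15 + (0)·ω_6^20 + (-2)·ω_6^25

X[5] = -1.5000+0.8660i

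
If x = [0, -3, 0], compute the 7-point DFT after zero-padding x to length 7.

Original 3-point DFT: [-3, 1.5000+2.5981i, 1.5000-2.5981i]
Zero-padded 7-point DFT provides frequency interpolation.

DFT_7([x, 0, ...]) = [-3, -1.8705+2.3455i, 0.6676+2.9248i, 2.7029+1.3017i, 2.7029-1.3017i, 0.6676-2.9248i, -1.8705-2.3455i]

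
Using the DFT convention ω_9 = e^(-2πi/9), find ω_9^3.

ω_9^3 = e^(-2πi·3/9)
= cos(-2π·3/9) + i·sin(-2π·3/9)
= cos(-6π/9) + i·sin(-6π/9)

ω_9^3 = cos(-6π/9) + i·sin(-6π/9) = -0.5000-0.8660i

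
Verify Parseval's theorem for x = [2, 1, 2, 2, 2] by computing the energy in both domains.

Time domain:
Σ|x[n]|² = |2|² + |1|² + |2|² + |2|² + |2|² = 17.0000

Frequency domain:
(1/5)Σ|X[k]|² = (1/5)(|9|² + |-0.3090+0.9511i|² + |0.8090+0.5878i|² + |0.8090-0.5878i|² + |-0.3090-0.9511i|²) = (1/5)·85.0000 = 17.0000

Both sides agree, confirming Parseval's theorem.

Σ|x[n]|² = (1/N)Σ|X[k]|² = 17.0000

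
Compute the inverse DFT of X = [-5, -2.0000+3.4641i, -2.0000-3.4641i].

x[n] = (1/3) Σ(k=0 to 2) X[k] · e^(2πikn/3)

Computing each x[n]:
x[0] = -3
x[1] = -3
x[2] = 1

x = [-3, -3, 1]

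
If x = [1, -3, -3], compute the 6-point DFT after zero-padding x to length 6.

Original 3-point DFT: [-5, 4, 4]
Zero-padded 6-point DFT provides frequency interpolation.

DFT_6([x, 0, ...]) = [-5, 1.0000+5.1962i, 4, 1, 4, 1.0000-5.1962i]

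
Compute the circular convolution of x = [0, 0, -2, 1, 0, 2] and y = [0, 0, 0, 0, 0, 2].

(x ⊛ y)[n] = Σ(m=0 to 5) x[m] · y[(n-m) mod 6]

Computing each output sample:
(x ⊛ y)[0] = 0
(x ⊛ y)[1] = -4
(x ⊛ y)[2] = 2
(x ⊛ y)[3] = 0
(x ⊛ y)[4] = 4
(x ⊛ y)[5] = 0

x ⊛ y = [0, -4, 2, 0, 4, 0]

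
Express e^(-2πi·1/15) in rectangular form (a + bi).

ω_15^1 = e^(-2πi·1/15)
= cos(-2π·1/15) + i·sin(-2π·1/15)
= cos(-2π/15) + i·sin(-2π/15)

ω_15^1 = cos(-2π/15) + i·sin(-2π/15) = 0.9135-0.4067i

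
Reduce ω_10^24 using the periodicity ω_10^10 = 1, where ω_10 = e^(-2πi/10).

Since ω_10^10 = 1, powers reduce modulo 10.
24 mod 10 = 4
So ω_10^24 = ω_10^4 = e^(-2πi·4/10)

ω_10^24 = ω_10^4 = -0.8090-0.5878i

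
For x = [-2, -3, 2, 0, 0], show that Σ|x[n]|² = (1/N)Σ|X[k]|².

Time domain:
Σ|x[n]|² = |-2|² + |-3|² + |2|² + |0|² + |0|² = 17.0000

Frequency domain:
(1/5)Σ|X[k]|² = (1/5)(|-3|² + |-4.5451+1.6776i|² + |1.0451+3.6655i|² + |1.0451-3.6655i|² + |-4.5451-1.6776i|²) = (1/5)·85.0000 = 17.0000

Both sides agree, confirming Parseval's theorem.

Σ|x[n]|² = (1/N)Σ|X[k]|² = 17.0000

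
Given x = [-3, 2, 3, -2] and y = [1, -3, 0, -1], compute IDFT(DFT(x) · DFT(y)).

(x ⊛ y)[n] = Σ(m=0 to 3) x[m] · y[(n-m) mod 4]

Computing each output sample:
(x ⊛ y)[0] = 1
(x ⊛ y)[1] = 8
(x ⊛ y)[2] = -1
(x ⊛ y)[3] = -8

x ⊛ y = [1, 8, -1, -8]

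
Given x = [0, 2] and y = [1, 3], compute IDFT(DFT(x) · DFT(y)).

(x ⊛ y)[n] = Σ(m=0 to 1) x[m] · y[(n-m) mod 2]

Computing each output sample:
(x ⊛ y)[0] = 6
(x ⊛ y)[1] = 2

x ⊛ y = [6, 2]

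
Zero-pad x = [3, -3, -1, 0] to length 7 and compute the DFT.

Original 4-point DFT: [-1, 4+3i, 5, 4-3i]
Zero-padded 7-point DFT provides frequency interpolation.

DFT_7([x, 0, ...]) = [-1, 1.3521+3.3204i, 4.5685+2.4909i, 5.0794+0.5198i, 5.0794-0.5198i, 4.5685-2.4909i, 1.3521-3.3204i]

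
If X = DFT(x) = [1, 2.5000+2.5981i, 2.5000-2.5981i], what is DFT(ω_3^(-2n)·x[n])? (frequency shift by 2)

Modulation property: DFT(ω_3^(-2n)·x[n]) = X[(k-2) mod 3], so circularly shift X by 2 positions.

X[k-2] = [2.5000+2.5981i, 2.5000-2.5981i, 1]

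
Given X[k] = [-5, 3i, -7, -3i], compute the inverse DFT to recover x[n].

x[n] = (1/4) Σ(k=0 to 3) X[k] · e^(2πikn/4)

Computing each x[n]:
x[0] = -3
x[1] = -1
x[2] = -3
x[3] = 2

x = [-3, -1, -3, 2]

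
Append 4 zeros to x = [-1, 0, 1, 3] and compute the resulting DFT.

Original 4-point DFT: [3, -2+3i, -3, -2-3i]
Zero-padded 8-point DFT provides frequency interpolation.

DFT_8([x, 0, ...]) = [3, -3.1213-3.1213i, -2+3i, 1.1213-1.1213i, -3, 1.1213+1.1213i, -2-3i, -3.1213+3.1213i]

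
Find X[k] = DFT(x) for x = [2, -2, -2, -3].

X[k] = Σ(n=0 to 3) x[n] · ω_4^(nk)
where ω_4 = e^(-2πi/4)

Computing each X[k]:
X[0] = -5
X[1] = 4-1i
X[2] = 5
X[3] = 4+1i

X = [-5, 4-1i, 5, 4+1i]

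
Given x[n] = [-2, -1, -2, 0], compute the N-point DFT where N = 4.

X[k] = Σ(n=0 to 3) x[n] · ω_4^(nk)
where ω_4 = e^(-2πi/4)

Computing each X[k]:
X[0] = -5
X[1] = 1i
X[2] = -3
X[3] = -1i

X = [-5, 1i, -3, -1i]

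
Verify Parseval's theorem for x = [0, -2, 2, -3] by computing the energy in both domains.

Time domain:
Σ|x[n]|² = |0|² + |-2|² + |2|² + |-3|² = 17.0000

Frequency domain:
(1/4)Σ|X[k]|² = (1/4)(|-3|² + |-2-1i|² + |7|² + |-2+1i|²) = (1/4)·68.0000 = 17.0000

Both sides agree, confirming Parseval's theorem.

Σ|x[n]|² = (1/N)Σ|X[k]|² = 17.0000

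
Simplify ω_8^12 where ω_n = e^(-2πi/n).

Since ω_8^8 = 1, powers reduce modulo 8.
12 mod 8 = 4
So ω_8^12 = ω_8^4 = e^(-2πi·4/8)

ω_8^12 = ω_8^4 = -1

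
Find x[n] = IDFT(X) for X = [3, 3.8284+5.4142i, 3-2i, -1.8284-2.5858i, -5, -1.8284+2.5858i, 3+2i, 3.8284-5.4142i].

x[n] = (1/8) Σ(k=0 to 7) X[k] · e^(2πikn/8)

Computing each x[n]:
x[0] = 1
x[1] = 2
x[2] = -3
x[3] = -1
x[4] = 0
x[5] = 1
x[6] = 1
x[7] = 2

x = [1, 2, -3, -1, 0, 1, 1, 2]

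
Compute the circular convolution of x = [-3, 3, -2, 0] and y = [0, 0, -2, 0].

(x ⊛ y)[n] = Σ(m=0 to 3) x[m] · y[(n-m) mod 4]

Computing each output sample:
(x ⊛ y)[0] = 4
(x ⊛ y)[1] = 0
(x ⊛ y)[2] = 6
(x ⊛ y)[3] = -6

x ⊛ y = [4, 0, 6, -6]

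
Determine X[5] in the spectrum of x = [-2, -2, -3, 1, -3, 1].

X[5] = Σ(n=0 to 5) x[n] · ω_6^(5n) where ω_6 = e^(-2πi/6)
= (-2)·ω_6^0 + (-2)·ω_6^5 + (-3)·ω_6^10 + (1)·ω_6^15 + (-3)·ω_6^20 + (1)·ω_6^25

X[5] = -0.5000-2.5981i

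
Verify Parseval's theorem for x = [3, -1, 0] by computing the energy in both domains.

Time domain:
Σ|x[n]|² = |3|² + |-1|² + |0|² = 10.0000

Frequency domain:
(1/3)Σ|X[k]|² = (1/3)(|2|² + |3.5000+0.8660i|² + |3.5000-0.8660i|²) = (1/3)·30.0000 = 10.0000

Both sides agree, confirming Parseval's theorem.

Σ|x[n]|² = (1/N)Σ|X[k]|² = 10.0000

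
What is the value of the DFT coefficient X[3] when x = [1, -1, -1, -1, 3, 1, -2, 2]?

X[3] = Σ(n=0 to 7) x[n] · ω_8^(3n) where ω_8 = e^(-2πi/8)
= (1)·ω_8^0 + (-1)·ω_8^3 + (-1)·ω_8^6 + (-1)·ω_8^9 + (3)·ω_8^12 + (1)·ω_8^15 + (-2)·ω_8^18 + (2)·ω_8^21

X[3] = -2.7071+4.5355i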